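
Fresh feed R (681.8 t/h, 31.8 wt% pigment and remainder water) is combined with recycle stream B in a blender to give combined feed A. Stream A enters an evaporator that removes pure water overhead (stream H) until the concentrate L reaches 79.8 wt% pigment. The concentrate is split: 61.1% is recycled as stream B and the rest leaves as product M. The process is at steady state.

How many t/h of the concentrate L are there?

698.4 t/h

Overall pigment balance (none leaves overhead): pigment in fresh feed = pigment in product, i.e. 681.8×0.318 = (1−0.611)·L·0.798.
L = 216.81/(0.798×0.389) = 698.44 t/h.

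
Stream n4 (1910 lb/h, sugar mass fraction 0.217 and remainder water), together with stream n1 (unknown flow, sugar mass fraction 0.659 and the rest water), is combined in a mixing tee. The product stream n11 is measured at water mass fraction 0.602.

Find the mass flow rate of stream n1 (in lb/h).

1325 lb/h

Let n1 be the unknown flow. Total out = 1910 + n1.
water balance: 1495.5 + 0.341·n1 = 0.602·(1910 + n1)
(0.341 − 0.602)·n1 = 0.602×1910 − 1495.5 = -345.71
n1 = -345.71 / -0.261 = 1324.6 lb/h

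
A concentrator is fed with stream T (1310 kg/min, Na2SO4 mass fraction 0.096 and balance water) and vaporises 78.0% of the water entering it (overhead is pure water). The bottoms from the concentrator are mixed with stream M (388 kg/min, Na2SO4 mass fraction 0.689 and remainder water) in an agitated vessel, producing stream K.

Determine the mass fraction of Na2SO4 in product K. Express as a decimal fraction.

Vapour removed = 0.780×0.904×1310 = 923.71 kg/min; concentrate = 386.29 kg/min.
Na2SO4 reaching the mixer = 125.76 (from concentrate) + 388×0.689 = 393.09 kg/min.
Product flow = 386.29 + 388 = 774.29 kg/min; Na2SO4 fraction = 0.508.

0.508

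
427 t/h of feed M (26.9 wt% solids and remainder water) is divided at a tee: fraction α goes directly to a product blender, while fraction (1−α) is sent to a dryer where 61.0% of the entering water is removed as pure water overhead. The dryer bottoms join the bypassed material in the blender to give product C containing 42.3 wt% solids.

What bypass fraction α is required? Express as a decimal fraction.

0.184

All 427×0.269 = 114.86 t/h of solids reaches C, so C = 114.86/0.423 = 271.54 t/h and vapour = 155.46 t/h.
The evaporator receives (1−α)·427 of feed at 0.731 water and removes 0.610 of that water:
0.610×0.731×(1−α)×427 = 155.46
(1−α) = 155.46/190.4 = 0.8165;  α = 0.1835.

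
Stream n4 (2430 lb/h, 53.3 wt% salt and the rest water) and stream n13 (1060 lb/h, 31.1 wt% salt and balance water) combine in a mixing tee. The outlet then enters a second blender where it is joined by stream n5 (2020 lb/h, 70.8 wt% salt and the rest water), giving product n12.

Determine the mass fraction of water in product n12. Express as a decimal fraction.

0.446

Overall, product flow = 5510 lb/h.
water in = 2430×0.467 + 1060×0.689 + 2020×0.292 = 2455 lb/h.
water fraction in n12 = 0.446.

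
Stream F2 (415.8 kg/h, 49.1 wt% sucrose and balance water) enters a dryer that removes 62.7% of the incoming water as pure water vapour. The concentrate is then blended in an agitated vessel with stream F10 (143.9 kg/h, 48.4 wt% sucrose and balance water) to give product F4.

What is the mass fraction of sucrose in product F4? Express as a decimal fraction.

0.641

Vapour removed = 0.627×0.509×415.8 = 132.7 kg/h; concentrate = 283.1 kg/h.
sucrose reaching the mixer = 204.16 (from concentrate) + 143.9×0.484 = 273.81 kg/h.
Product flow = 283.1 + 143.9 = 427 kg/h; sucrose fraction = 0.641.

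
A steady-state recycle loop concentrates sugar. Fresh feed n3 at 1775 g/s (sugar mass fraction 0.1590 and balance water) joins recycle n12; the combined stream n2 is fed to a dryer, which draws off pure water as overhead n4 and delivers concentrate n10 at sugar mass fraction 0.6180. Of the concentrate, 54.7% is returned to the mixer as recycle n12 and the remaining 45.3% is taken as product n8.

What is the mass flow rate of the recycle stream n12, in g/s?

Overall sugar balance (none leaves overhead): sugar in fresh feed = sugar in product, i.e. 1775×0.159 = (1−0.547)·n10·0.618.
n10 = 282.23/(0.618×0.453) = 1008.1 g/s.
Recycle n12 = 0.547×1008.1 = 551.44 g/s.

551.4 g/s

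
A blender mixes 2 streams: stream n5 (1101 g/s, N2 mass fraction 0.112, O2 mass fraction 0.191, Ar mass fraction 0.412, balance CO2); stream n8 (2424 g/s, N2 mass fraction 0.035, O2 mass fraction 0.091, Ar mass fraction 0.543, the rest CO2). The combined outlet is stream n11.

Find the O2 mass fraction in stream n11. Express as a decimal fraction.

0.122

Total flow out = 1101 + 2424 = 3525 g/s.
O2 in = 1101×0.191 + 2424×0.091 = 430.88 g/s.
O2 mass fraction in n11 = 430.88/3525 = 0.122.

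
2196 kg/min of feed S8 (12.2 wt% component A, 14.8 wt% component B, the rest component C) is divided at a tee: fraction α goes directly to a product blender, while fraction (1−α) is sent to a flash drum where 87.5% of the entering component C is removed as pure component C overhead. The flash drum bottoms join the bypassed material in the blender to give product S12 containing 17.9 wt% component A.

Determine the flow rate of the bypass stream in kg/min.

1101 kg/min

All 2196×0.122 = 267.91 kg/min of component A reaches S12, so S12 = 267.91/0.179 = 1496.7 kg/min and vapour = 699.28 kg/min.
The evaporator receives (1−α)·2196 of feed at 0.730 component C and removes 0.875 of that component C:
0.875×0.730×(1−α)×2196 = 699.28
(1−α) = 699.28/1402.7 = 0.4985;  α = 0.5015.
Bypass flow = 0.5015×2196 = 1101.2 kg/min.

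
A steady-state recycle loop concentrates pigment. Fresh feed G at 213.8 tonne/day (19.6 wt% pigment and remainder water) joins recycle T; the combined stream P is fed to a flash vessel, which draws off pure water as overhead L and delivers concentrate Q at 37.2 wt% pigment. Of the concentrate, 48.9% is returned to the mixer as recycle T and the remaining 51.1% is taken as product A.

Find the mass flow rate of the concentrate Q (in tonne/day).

220.4 tonne/day

Overall pigment balance (none leaves overhead): pigment in fresh feed = pigment in product, i.e. 213.8×0.196 = (1−0.489)·Q·0.372.
Q = 41.905/(0.372×0.511) = 220.44 tonne/day.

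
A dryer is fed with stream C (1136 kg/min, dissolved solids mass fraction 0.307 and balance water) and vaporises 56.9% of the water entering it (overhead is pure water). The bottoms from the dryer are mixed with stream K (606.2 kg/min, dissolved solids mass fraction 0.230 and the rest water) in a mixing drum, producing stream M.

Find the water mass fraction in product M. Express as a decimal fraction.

0.623

Vapour removed = 0.569×0.693×1136 = 447.94 kg/min; concentrate = 688.06 kg/min.
water reaching the mixer = 339.3 (from concentrate) + 606.2×0.770 = 806.08 kg/min.
Product flow = 688.06 + 606.2 = 1294.3 kg/min; water fraction = 0.623.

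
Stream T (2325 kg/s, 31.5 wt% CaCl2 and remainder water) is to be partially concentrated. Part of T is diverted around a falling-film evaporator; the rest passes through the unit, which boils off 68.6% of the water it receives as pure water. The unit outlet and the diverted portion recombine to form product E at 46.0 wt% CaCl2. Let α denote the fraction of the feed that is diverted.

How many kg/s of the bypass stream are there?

765.4 kg/s

All 2325×0.315 = 732.38 kg/s of CaCl2 reaches E, so E = 732.38/0.460 = 1592.1 kg/s and vapour = 732.88 kg/s.
The evaporator receives (1−α)·2325 of feed at 0.685 water and removes 0.686 of that water:
0.686×0.685×(1−α)×2325 = 732.88
(1−α) = 732.88/1092.5 = 0.6708;  α = 0.3292.
Bypass flow = 0.3292×2325 = 765.38 kg/s.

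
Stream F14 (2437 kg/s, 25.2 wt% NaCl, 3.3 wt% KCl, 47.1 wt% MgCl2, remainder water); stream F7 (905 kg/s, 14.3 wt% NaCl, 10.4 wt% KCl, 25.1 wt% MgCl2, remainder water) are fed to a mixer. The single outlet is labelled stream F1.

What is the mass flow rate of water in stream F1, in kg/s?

water out = water in = 2437×0.244 + 905×0.502 = 1048.9 kg/s.

1049 kg/s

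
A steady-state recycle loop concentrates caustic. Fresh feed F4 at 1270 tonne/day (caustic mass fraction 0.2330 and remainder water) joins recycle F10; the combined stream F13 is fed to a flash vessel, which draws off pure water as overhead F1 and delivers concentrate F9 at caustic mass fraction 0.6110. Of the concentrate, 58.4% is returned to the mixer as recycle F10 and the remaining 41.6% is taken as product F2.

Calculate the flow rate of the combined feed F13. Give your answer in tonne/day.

Overall caustic balance (none leaves overhead): caustic in fresh feed = caustic in product, i.e. 1270×0.233 = (1−0.584)·F9·0.611.
F9 = 295.91/(0.611×0.416) = 1164.2 tonne/day.
Recycle F10 = 0.584×1164.2 = 679.89 tonne/day.
Combined feed F13 = 1270 + 679.89 = 1949.9 tonne/day.

1950 tonne/day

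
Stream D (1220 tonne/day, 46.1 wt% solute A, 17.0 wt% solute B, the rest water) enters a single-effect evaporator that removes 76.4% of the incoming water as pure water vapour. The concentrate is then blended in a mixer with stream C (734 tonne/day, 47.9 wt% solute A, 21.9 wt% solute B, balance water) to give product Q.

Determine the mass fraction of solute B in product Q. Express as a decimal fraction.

Vapour removed = 0.764×0.369×1220 = 343.94 tonne/day; concentrate = 876.06 tonne/day.
solute B reaching the mixer = 207.4 (from concentrate) + 734×0.219 = 368.15 tonne/day.
Product flow = 876.06 + 734 = 1610.1 tonne/day; solute B fraction = 0.229.

0.229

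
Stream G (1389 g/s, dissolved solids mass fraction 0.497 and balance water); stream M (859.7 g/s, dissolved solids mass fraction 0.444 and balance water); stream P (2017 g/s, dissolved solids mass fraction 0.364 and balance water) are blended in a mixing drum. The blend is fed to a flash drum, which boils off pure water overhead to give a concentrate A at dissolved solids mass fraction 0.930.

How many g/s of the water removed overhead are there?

2324 g/s

dissolved solids entering = 1389×0.497 + 859.7×0.444 + 2017×0.364 = 1806.2 g/s.
All dissolved solids reports to A, so A = 1806.2/0.930 = 1942.2 g/s.
Total feed = 4265.7 g/s; overhead = 4265.7 − 1942.2 = 2323.5 g/s.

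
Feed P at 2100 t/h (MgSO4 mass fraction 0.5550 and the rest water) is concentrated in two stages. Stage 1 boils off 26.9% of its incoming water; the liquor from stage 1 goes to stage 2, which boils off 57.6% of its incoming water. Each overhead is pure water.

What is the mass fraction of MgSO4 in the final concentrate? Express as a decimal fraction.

water in feed = 2100×0.445 = 934.5 t/h.
After stage 1: water left = (1−0.269)×934.5 = 683.12; stream total = 1848.6 t/h.
After stage 2: water left = (1−0.576)×683.12 = 289.64; final concentrate = 1455.1 t/h.
MgSO4 fraction = 1165.5/1455.1 = 0.8010.

0.8010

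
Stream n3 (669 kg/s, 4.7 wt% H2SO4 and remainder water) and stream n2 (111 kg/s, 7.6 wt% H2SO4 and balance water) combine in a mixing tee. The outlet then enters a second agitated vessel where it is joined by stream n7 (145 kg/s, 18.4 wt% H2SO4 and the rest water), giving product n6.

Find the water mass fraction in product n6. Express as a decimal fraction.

Overall, product flow = 925 kg/s.
water in = 669×0.953 + 111×0.924 + 145×0.816 = 858.44 kg/s.
water fraction in n6 = 0.9280.

0.9280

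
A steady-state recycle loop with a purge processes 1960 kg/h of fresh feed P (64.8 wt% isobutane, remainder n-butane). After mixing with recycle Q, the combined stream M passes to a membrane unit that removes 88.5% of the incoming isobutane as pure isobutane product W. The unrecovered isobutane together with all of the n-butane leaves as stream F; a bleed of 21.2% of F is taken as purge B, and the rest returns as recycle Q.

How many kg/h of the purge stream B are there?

724 kg/h

n-butane enters only via P and leaves only via the purge: 1960×0.352 = 0.212×(n-butane in F), and the membrane unit passes all n-butane, so n-butane in M = n-butane in F = 3254.3 kg/h.
isobutane in M: m_A = 1960×0.648 + (1−0.212)·(1−0.885)·m_A, so m_A = 1270.1/0.9094 = 1396.6 kg/h.
F = (1−0.885)×1396.6 + 3254.3 = 3415 kg/h.
Purge B = 0.212×3415 = 723.97 kg/h.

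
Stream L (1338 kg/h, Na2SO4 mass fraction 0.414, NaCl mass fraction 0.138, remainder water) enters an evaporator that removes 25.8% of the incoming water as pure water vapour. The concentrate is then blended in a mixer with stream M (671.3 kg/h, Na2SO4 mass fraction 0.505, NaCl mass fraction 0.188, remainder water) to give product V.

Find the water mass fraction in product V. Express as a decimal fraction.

0.351

Vapour removed = 0.258×0.448×1338 = 154.65 kg/h; concentrate = 1183.3 kg/h.
water reaching the mixer = 444.77 (from concentrate) + 671.3×0.307 = 650.86 kg/h.
Product flow = 1183.3 + 671.3 = 1854.6 kg/h; water fraction = 0.351.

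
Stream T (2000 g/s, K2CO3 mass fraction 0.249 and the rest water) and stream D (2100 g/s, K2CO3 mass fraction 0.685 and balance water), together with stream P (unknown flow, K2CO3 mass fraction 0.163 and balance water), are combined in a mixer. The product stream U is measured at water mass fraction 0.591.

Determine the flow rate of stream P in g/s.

1055 g/s

Let P be the unknown flow. Total out = 4100 + P.
water balance: 2163.5 + 0.837·P = 0.591·(4100 + P)
(0.837 − 0.591)·P = 0.591×4100 − 2163.5 = 259.6
P = 259.6 / 0.246 = 1055.3 g/s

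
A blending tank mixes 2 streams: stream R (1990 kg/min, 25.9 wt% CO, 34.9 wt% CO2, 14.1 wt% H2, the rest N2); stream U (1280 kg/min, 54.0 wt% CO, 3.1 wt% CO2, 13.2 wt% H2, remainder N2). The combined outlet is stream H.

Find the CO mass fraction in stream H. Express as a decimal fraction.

Total flow out = 1990 + 1280 = 3270 kg/min.
CO in = 1990×0.259 + 1280×0.540 = 1206.6 kg/min.
CO mass fraction in H = 1206.6/3270 = 0.369.

0.369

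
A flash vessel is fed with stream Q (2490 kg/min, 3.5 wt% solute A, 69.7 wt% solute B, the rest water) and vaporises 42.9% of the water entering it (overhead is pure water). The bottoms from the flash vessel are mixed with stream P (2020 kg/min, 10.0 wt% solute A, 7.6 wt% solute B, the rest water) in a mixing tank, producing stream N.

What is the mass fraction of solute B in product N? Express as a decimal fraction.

0.447

Vapour removed = 0.429×0.268×2490 = 286.28 kg/min; concentrate = 2203.7 kg/min.
solute B reaching the mixer = 1735.5 (from concentrate) + 2020×0.076 = 1889 kg/min.
Product flow = 2203.7 + 2020 = 4223.7 kg/min; solute B fraction = 0.447.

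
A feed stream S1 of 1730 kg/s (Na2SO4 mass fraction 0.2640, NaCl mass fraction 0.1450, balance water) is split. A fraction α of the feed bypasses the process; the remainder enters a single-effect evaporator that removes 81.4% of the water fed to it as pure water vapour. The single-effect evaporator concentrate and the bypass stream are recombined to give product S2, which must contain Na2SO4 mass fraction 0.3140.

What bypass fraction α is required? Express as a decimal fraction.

All 1730×0.264 = 456.72 kg/s of Na2SO4 reaches S2, so S2 = 456.72/0.314 = 1454.5 kg/s and vapour = 275.48 kg/s.
The evaporator receives (1−α)·1730 of feed at 0.591 water and removes 0.814 of that water:
0.814×0.591×(1−α)×1730 = 275.48
(1−α) = 275.48/832.26 = 0.3310;  α = 0.6690.

0.669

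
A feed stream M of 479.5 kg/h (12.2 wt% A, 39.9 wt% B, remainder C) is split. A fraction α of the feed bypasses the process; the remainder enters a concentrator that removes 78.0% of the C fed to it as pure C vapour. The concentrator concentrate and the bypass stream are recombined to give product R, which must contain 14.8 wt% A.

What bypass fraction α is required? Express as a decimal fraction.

All 479.5×0.122 = 58.499 kg/h of A reaches R, so R = 58.499/0.148 = 395.26 kg/h and vapour = 84.236 kg/h.
The evaporator receives (1−α)·479.5 of feed at 0.479 C and removes 0.780 of that C:
0.780×0.479×(1−α)×479.5 = 84.236
(1−α) = 84.236/179.15 = 0.4702;  α = 0.5298.

0.530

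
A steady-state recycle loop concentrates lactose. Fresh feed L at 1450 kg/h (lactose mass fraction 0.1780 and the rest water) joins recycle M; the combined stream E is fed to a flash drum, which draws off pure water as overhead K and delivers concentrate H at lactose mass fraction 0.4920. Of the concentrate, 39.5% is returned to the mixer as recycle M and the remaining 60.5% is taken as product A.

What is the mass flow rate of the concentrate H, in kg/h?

Overall lactose balance (none leaves overhead): lactose in fresh feed = lactose in product, i.e. 1450×0.178 = (1−0.395)·H·0.492.
H = 258.1/(0.492×0.605) = 867.1 kg/h.

867.1 kg/h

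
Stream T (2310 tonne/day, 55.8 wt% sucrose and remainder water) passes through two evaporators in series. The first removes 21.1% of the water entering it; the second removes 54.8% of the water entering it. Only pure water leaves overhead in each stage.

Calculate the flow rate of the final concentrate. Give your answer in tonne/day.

1653 tonne/day

water in feed = 2310×0.442 = 1021 tonne/day.
After stage 1: water left = (1−0.211)×1021 = 805.58; stream total = 2094.6 tonne/day.
After stage 2: water left = (1−0.548)×805.58 = 364.12; final concentrate = 1653.1 tonne/day.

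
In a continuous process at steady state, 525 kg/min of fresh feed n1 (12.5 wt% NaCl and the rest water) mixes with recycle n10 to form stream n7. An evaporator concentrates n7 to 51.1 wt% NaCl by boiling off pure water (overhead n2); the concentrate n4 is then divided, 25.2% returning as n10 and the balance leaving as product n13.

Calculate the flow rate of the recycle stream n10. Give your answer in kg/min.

Overall NaCl balance (none leaves overhead): NaCl in fresh feed = NaCl in product, i.e. 525×0.125 = (1−0.252)·n4·0.511.
n4 = 65.625/(0.511×0.748) = 171.69 kg/min.
Recycle n10 = 0.252×171.69 = 43.266 kg/min.

43.27 kg/min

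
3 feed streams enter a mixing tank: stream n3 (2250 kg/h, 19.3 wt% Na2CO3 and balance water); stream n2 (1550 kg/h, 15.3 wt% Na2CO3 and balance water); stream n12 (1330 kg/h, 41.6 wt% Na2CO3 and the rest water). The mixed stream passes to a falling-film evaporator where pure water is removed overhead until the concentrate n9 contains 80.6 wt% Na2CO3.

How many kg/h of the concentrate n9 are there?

1519 kg/h

Na2CO3 entering = 2250×0.193 + 1550×0.153 + 1330×0.416 = 1224.7 kg/h.
All Na2CO3 reports to n9, so n9 = 1224.7/0.806 = 1519.5 kg/h.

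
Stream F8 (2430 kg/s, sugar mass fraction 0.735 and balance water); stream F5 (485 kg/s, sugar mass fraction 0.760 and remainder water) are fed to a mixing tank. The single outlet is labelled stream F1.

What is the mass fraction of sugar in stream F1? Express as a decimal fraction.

0.739

Total flow out = 2430 + 485 = 2915 kg/s.
sugar in = 2430×0.735 + 485×0.760 = 2154.7 kg/s.
sugar mass fraction in F1 = 2154.7/2915 = 0.739.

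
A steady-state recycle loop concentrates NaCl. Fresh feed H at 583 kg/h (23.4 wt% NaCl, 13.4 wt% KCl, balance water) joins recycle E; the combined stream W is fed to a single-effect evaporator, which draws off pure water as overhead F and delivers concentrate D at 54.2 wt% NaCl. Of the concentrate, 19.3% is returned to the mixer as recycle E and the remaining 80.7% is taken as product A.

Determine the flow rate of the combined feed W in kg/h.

Overall NaCl balance (none leaves overhead): NaCl in fresh feed = NaCl in product, i.e. 583×0.234 = (1−0.193)·D·0.542.
D = 136.42/(0.542×0.807) = 311.9 kg/h.
Recycle E = 0.193×311.9 = 60.196 kg/h.
Combined feed W = 583 + 60.196 = 643.2 kg/h.

643.2 kg/h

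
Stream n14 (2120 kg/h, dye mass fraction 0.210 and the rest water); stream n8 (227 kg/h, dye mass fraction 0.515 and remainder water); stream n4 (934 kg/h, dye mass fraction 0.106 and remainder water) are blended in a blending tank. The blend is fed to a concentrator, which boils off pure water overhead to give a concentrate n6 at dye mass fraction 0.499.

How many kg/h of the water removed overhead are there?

dye entering = 2120×0.210 + 227×0.515 + 934×0.106 = 661.11 kg/h.
All dye reports to n6, so n6 = 661.11/0.499 = 1324.9 kg/h.
Total feed = 3281 kg/h; overhead = 3281 − 1324.9 = 1956.1 kg/h.

1956 kg/h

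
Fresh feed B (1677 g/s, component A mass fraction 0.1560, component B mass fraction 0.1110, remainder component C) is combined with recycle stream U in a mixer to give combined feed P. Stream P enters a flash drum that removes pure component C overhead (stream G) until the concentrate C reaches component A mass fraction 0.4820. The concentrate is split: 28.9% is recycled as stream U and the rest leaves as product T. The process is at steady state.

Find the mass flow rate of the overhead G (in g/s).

Overall component A balance (none leaves overhead): component A in fresh feed = component A in product, i.e. 1677×0.156 = (1−0.289)·C·0.482.
C = 261.61/(0.482×0.711) = 763.38 g/s.
Recycle U = 0.289×763.38 = 220.62 g/s.
Combined feed P = 1677 + 220.62 = 1897.6 g/s.
Overhead G = P − C = 1897.6 − 763.38 = 1134.2 g/s.

1134 g/s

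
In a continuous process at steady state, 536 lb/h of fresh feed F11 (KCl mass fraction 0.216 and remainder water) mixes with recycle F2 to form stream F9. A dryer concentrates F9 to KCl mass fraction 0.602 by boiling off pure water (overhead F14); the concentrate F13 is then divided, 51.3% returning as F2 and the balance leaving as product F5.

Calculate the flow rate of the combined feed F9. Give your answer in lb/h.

Overall KCl balance (none leaves overhead): KCl in fresh feed = KCl in product, i.e. 536×0.216 = (1−0.513)·F13·0.602.
F13 = 115.78/(0.602×0.487) = 394.91 lb/h.
Recycle F2 = 0.513×394.91 = 202.59 lb/h.
Combined feed F9 = 536 + 202.59 = 738.59 lb/h.

738.6 lb/h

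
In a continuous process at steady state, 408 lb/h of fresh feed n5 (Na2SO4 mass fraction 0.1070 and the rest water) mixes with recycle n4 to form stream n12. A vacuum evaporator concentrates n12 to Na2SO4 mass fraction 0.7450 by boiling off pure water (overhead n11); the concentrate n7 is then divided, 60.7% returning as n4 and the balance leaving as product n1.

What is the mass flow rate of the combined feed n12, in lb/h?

498.5 lb/h

Overall Na2SO4 balance (none leaves overhead): Na2SO4 in fresh feed = Na2SO4 in product, i.e. 408×0.107 = (1−0.607)·n7·0.745.
n7 = 43.656/(0.745×0.393) = 149.11 lb/h.
Recycle n4 = 0.607×149.11 = 90.507 lb/h.
Combined feed n12 = 408 + 90.507 = 498.51 lb/h.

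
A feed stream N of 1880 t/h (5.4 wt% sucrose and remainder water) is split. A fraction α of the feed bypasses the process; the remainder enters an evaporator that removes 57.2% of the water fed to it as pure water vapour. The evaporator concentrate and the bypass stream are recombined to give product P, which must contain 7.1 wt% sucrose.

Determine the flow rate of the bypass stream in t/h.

1048 t/h

All 1880×0.054 = 101.52 t/h of sucrose reaches P, so P = 101.52/0.071 = 1429.9 t/h and vapour = 450.14 t/h.
The evaporator receives (1−α)·1880 of feed at 0.946 water and removes 0.572 of that water:
0.572×0.946×(1−α)×1880 = 450.14
(1−α) = 450.14/1017.3 = 0.4425;  α = 0.5575.
Bypass flow = 0.5575×1880 = 1048.1 t/h.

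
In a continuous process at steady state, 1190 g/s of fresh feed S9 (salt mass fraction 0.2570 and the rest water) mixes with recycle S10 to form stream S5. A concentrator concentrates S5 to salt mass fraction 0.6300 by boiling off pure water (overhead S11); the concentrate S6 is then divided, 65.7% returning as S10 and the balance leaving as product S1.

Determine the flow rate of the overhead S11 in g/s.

704.6 g/s

Overall salt balance (none leaves overhead): salt in fresh feed = salt in product, i.e. 1190×0.257 = (1−0.657)·S6·0.630.
S6 = 305.83/(0.630×0.343) = 1415.3 g/s.
Recycle S10 = 0.657×1415.3 = 929.85 g/s.
Combined feed S5 = 1190 + 929.85 = 2119.8 g/s.
Overhead S11 = S5 − S6 = 2119.8 − 1415.3 = 704.56 g/s.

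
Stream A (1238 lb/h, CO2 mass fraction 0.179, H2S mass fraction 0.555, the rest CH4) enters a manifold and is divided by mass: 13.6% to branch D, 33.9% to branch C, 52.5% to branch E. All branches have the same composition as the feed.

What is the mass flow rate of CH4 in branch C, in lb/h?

111.6 lb/h

Branch C total = 0.339×1238 = 419.68 lb/h.
CH4 in C = 0.266×419.68 = 111.64 lb/h.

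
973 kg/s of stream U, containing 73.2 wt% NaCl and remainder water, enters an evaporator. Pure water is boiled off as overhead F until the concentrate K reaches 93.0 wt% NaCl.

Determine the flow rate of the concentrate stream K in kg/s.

765.8 kg/s

NaCl is conserved: 973×0.732 = 712.24 kg/s all reports to the concentrate.
Concentrate = 712.24/(target fraction) = 765.85 kg/s.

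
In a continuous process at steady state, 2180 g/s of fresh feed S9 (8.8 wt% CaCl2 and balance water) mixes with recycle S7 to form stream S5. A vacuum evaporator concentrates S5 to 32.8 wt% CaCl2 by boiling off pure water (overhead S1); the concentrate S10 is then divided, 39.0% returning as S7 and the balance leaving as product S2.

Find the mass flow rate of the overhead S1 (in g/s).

Overall CaCl2 balance (none leaves overhead): CaCl2 in fresh feed = CaCl2 in product, i.e. 2180×0.088 = (1−0.390)·S10·0.328.
S10 = 191.84/(0.328×0.610) = 958.82 g/s.
Recycle S7 = 0.390×958.82 = 373.94 g/s.
Combined feed S5 = 2180 + 373.94 = 2553.9 g/s.
Overhead S1 = S5 − S10 = 2553.9 − 958.82 = 1595.1 g/s.

1595 g/s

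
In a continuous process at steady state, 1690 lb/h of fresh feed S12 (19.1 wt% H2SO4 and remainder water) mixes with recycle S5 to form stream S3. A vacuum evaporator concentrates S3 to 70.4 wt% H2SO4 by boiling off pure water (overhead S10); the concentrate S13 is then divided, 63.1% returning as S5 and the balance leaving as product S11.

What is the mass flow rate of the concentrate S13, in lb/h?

Overall H2SO4 balance (none leaves overhead): H2SO4 in fresh feed = H2SO4 in product, i.e. 1690×0.191 = (1−0.631)·S13·0.704.
S13 = 322.79/(0.704×0.369) = 1242.6 lb/h.

1243 lb/h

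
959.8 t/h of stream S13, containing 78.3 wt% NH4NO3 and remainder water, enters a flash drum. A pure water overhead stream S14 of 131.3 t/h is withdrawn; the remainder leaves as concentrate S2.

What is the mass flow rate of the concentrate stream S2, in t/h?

828.5 t/h

Concentrate = 959.8 − 131.3 = 828.5 t/h.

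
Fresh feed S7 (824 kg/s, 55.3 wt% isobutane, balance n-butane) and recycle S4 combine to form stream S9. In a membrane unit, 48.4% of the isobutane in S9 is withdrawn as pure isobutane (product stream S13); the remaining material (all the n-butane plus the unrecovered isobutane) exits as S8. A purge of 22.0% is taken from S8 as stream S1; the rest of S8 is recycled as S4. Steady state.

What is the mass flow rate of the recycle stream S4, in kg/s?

1613 kg/s

n-butane enters only via S7 and leaves only via the purge: 824×0.447 = 0.220×(n-butane in S8), and the membrane unit passes all n-butane, so n-butane in S9 = n-butane in S8 = 1674.2 kg/s.
isobutane in S9: m_A = 824×0.553 + (1−0.220)·(1−0.484)·m_A, so m_A = 455.67/0.5975 = 762.61 kg/s.
S8 = (1−0.484)×762.61 + 1674.2 = 2067.7 kg/s.
Recycle S4 = (1−0.220)×2067.7 = 1612.8 kg/s.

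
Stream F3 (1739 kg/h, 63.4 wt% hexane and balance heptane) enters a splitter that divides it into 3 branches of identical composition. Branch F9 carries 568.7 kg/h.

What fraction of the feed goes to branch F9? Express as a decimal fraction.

Fraction to F9 = 568.7/1739 = 0.3270.

0.327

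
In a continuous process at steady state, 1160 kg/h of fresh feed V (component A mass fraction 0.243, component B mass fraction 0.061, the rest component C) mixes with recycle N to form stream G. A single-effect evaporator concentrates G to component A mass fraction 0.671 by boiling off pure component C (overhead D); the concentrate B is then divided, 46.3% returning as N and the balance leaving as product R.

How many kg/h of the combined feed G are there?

Overall component A balance (none leaves overhead): component A in fresh feed = component A in product, i.e. 1160×0.243 = (1−0.463)·B·0.671.
B = 281.88/(0.671×0.537) = 782.29 kg/h.
Recycle N = 0.463×782.29 = 362.2 kg/h.
Combined feed G = 1160 + 362.2 = 1522.2 kg/h.

1522 kg/h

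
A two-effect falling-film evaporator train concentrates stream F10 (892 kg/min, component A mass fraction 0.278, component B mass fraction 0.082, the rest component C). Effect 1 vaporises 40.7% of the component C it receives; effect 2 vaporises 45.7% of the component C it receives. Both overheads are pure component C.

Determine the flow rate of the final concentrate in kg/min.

504.9 kg/min

component C in feed = 892×0.640 = 570.88 kg/min.
After stage 1: component C left = (1−0.407)×570.88 = 338.53; stream total = 659.65 kg/min.
After stage 2: component C left = (1−0.457)×338.53 = 183.82; final concentrate = 504.94 kg/min.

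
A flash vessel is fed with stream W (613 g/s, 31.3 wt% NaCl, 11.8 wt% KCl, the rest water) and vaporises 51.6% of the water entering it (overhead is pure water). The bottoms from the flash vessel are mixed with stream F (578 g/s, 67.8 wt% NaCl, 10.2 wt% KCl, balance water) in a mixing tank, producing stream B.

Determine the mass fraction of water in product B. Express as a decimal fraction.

Vapour removed = 0.516×0.569×613 = 179.98 g/s; concentrate = 433.02 g/s.
water reaching the mixer = 168.82 (from concentrate) + 578×0.220 = 295.98 g/s.
Product flow = 433.02 + 578 = 1011 g/s; water fraction = 0.293.

0.293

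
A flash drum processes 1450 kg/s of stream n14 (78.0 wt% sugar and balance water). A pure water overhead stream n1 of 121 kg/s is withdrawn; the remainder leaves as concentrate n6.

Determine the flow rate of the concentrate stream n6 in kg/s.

1329 kg/s

Concentrate = 1450 − 121 = 1329 kg/s.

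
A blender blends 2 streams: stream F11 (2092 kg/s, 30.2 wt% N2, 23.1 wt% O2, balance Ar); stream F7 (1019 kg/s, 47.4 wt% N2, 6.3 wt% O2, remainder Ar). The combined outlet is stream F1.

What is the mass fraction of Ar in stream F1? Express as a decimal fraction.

Total flow out = 2092 + 1019 = 3111 kg/s.
Ar in = 2092×0.467 + 1019×0.463 = 1448.8 kg/s.
Ar mass fraction in F1 = 1448.8/3111 = 0.466.

0.466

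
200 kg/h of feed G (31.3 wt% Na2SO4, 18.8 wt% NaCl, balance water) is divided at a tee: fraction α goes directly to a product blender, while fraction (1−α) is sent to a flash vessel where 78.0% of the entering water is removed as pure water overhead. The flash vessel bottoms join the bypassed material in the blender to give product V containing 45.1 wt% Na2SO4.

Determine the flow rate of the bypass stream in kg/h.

All 200×0.313 = 62.6 kg/h of Na2SO4 reaches V, so V = 62.6/0.451 = 138.8 kg/h and vapour = 61.197 kg/h.
The evaporator receives (1−α)·200 of feed at 0.499 water and removes 0.780 of that water:
0.780×0.499×(1−α)×200 = 61.197
(1−α) = 61.197/77.844 = 0.7862;  α = 0.2138.
Bypass flow = 0.2138×200 = 42.769 kg/h.

42.77 kg/h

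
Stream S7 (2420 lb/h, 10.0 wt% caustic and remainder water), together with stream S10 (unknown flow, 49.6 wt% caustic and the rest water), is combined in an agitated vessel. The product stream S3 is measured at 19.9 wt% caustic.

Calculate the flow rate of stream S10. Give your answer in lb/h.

Let S10 be the unknown flow. Total out = 2420 + S10.
caustic balance: 242 + 0.496·S10 = 0.199·(2420 + S10)
(0.496 − 0.199)·S10 = 0.199×2420 − 242 = 239.58
S10 = 239.58 / 0.297 = 806.67 lb/h

806.7 lb/h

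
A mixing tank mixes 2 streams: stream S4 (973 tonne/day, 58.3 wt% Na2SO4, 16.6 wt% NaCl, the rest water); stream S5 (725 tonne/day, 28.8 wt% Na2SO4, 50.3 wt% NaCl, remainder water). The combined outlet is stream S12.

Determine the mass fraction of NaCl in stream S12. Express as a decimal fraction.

0.3099

Total flow out = 973 + 725 = 1698 tonne/day.
NaCl in = 973×0.166 + 725×0.503 = 526.19 tonne/day.
NaCl mass fraction in S12 = 526.19/1698 = 0.3099.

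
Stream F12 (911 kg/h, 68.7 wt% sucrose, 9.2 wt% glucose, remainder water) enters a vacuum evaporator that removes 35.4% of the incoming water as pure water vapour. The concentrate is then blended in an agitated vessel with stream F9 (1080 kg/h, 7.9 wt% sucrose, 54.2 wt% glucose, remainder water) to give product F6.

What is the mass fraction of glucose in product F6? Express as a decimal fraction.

Vapour removed = 0.354×0.221×911 = 71.271 kg/h; concentrate = 839.73 kg/h.
glucose reaching the mixer = 83.812 (from concentrate) + 1080×0.542 = 669.17 kg/h.
Product flow = 839.73 + 1080 = 1919.7 kg/h; glucose fraction = 0.349.

0.349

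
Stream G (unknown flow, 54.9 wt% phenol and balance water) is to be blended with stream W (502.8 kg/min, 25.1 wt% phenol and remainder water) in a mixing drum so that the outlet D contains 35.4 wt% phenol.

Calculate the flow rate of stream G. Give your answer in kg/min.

Let G be the unknown flow. Total out = 502.8 + G.
phenol balance: 126.2 + 0.549·G = 0.354·(502.8 + G)
(0.549 − 0.354)·G = 0.354×502.8 − 126.2 = 51.788
G = 51.788 / 0.195 = 265.58 kg/min

265.6 kg/min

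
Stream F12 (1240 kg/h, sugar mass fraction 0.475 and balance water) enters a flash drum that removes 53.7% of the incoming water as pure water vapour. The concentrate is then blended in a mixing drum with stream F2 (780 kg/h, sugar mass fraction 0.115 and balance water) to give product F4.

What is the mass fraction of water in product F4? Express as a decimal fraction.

0.594

Vapour removed = 0.537×0.525×1240 = 349.59 kg/h; concentrate = 890.41 kg/h.
water reaching the mixer = 301.41 (from concentrate) + 780×0.885 = 991.71 kg/h.
Product flow = 890.41 + 780 = 1670.4 kg/h; water fraction = 0.594.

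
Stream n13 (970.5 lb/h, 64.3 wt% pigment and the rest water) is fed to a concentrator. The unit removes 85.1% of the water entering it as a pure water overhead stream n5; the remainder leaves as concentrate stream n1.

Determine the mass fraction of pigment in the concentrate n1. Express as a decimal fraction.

pigment is not removed: 970.5×0.643 = 624.03 lb/h of pigment enters n1.
water entering = 970.5×0.357 = 346.47 lb/h; overhead removed = 0.851×346.47 = 294.84 lb/h.
Concentrate = 970.5 − 294.84 = 675.66 lb/h.
Mass fraction = 624.03/675.66 = 0.924.

0.924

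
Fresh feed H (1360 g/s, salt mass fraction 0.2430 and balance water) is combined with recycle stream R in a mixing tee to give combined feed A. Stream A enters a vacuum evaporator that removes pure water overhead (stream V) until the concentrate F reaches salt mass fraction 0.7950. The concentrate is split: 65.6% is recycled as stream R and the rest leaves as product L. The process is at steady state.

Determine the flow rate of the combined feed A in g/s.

2153 g/s

Overall salt balance (none leaves overhead): salt in fresh feed = salt in product, i.e. 1360×0.243 = (1−0.656)·F·0.795.
F = 330.48/(0.795×0.344) = 1208.4 g/s.
Recycle R = 0.656×1208.4 = 792.73 g/s.
Combined feed A = 1360 + 792.73 = 2152.7 g/s.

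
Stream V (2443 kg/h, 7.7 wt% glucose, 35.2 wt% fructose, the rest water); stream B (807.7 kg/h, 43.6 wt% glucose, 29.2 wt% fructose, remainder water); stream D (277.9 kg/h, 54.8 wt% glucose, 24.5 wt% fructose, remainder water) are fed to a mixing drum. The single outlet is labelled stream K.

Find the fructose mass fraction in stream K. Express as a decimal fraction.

0.330

Total flow out = 2443 + 807.7 + 277.9 = 3528.6 kg/h.
fructose in = 2443×0.352 + 807.7×0.292 + 277.9×0.245 = 1163.9 kg/h.
fructose mass fraction in K = 1163.9/3528.6 = 0.330.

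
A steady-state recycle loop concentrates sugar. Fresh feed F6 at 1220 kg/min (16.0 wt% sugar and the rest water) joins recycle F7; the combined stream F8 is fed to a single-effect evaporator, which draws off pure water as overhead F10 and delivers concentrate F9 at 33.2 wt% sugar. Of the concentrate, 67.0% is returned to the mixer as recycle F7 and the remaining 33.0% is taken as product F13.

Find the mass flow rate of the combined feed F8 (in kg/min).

Overall sugar balance (none leaves overhead): sugar in fresh feed = sugar in product, i.e. 1220×0.160 = (1−0.670)·F9·0.332.
F9 = 195.2/(0.332×0.330) = 1781.7 kg/min.
Recycle F7 = 0.670×1781.7 = 1193.7 kg/min.
Combined feed F8 = 1220 + 1193.7 = 2413.7 kg/min.

2414 kg/min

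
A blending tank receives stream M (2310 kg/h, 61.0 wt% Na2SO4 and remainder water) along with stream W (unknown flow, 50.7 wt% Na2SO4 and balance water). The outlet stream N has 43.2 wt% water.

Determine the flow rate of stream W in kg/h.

1590 kg/h

Let W be the unknown flow. Total out = 2310 + W.
water balance: 900.9 + 0.493·W = 0.432·(2310 + W)
(0.493 − 0.432)·W = 0.432×2310 − 900.9 = 97.02
W = 97.02 / 0.061 = 1590.5 kg/h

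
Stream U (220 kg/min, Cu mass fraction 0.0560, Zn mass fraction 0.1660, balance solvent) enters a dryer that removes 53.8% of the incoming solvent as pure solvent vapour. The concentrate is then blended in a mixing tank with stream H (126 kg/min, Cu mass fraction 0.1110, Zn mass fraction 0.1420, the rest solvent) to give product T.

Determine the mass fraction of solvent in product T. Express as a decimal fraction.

Vapour removed = 0.538×0.778×220 = 92.084 kg/min; concentrate = 127.92 kg/min.
solvent reaching the mixer = 79.076 (from concentrate) + 126×0.747 = 173.2 kg/min.
Product flow = 127.92 + 126 = 253.92 kg/min; solvent fraction = 0.6821.

0.6821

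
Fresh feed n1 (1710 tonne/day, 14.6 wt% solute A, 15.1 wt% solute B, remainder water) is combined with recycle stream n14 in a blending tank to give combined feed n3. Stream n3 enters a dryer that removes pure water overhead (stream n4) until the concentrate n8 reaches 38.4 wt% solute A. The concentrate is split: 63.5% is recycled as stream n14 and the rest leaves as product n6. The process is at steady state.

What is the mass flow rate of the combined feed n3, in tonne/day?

2841 tonne/day

Overall solute A balance (none leaves overhead): solute A in fresh feed = solute A in product, i.e. 1710×0.146 = (1−0.635)·n8·0.384.
n8 = 249.66/(0.384×0.365) = 1781.2 tonne/day.
Recycle n14 = 0.635×1781.2 = 1131.1 tonne/day.
Combined feed n3 = 1710 + 1131.1 = 2841.1 tonne/day.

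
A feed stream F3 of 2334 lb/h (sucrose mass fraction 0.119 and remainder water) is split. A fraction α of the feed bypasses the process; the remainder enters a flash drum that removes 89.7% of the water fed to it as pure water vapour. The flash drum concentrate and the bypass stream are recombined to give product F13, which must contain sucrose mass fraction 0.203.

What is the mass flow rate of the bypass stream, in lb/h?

All 2334×0.119 = 277.75 lb/h of sucrose reaches F13, so F13 = 277.75/0.203 = 1368.2 lb/h and vapour = 965.79 lb/h.
The evaporator receives (1−α)·2334 of feed at 0.881 water and removes 0.897 of that water:
0.897×0.881×(1−α)×2334 = 965.79
(1−α) = 965.79/1844.5 = 0.5236;  α = 0.4764.
Bypass flow = 0.4764×2334 = 1111.9 lb/h.

1112 lb/h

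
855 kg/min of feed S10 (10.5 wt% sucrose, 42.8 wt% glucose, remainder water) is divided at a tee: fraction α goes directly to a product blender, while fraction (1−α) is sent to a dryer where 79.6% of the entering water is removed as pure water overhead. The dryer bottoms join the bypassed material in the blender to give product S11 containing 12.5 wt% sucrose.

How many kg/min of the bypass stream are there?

487 kg/min

All 855×0.105 = 89.775 kg/min of sucrose reaches S11, so S11 = 89.775/0.125 = 718.2 kg/min and vapour = 136.8 kg/min.
The evaporator receives (1−α)·855 of feed at 0.467 water and removes 0.796 of that water:
0.796×0.467×(1−α)×855 = 136.8
(1−α) = 136.8/317.83 = 0.4304;  α = 0.5696.
Bypass flow = 0.5696×855 = 486.99 kg/min.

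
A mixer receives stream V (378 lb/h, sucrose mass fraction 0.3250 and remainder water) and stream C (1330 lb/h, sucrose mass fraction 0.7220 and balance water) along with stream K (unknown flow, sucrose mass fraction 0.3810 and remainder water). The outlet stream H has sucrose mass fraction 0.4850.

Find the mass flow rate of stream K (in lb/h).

Let K be the unknown flow. Total out = 1708 + K.
sucrose balance: 1083.1 + 0.381·K = 0.485·(1708 + K)
(0.381 − 0.485)·K = 0.485×1708 − 1083.1 = -254.73
K = -254.73 / -0.104 = 2449.3 lb/h

2449 lb/h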